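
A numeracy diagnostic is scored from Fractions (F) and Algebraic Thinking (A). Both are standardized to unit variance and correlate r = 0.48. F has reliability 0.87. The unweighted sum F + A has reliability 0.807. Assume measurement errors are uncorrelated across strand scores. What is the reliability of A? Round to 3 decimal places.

0.559

Var(F+A) = 2 + 2·0.48 = 2.960.
True-score variance = ρ_F + ρ_A + 2·0.48, so 0.807 = (0.87 + ρ_A + 0.96) / 2.960.
ρ_A = 0.807·2.960 − 0.87 − 0.96 = 0.559.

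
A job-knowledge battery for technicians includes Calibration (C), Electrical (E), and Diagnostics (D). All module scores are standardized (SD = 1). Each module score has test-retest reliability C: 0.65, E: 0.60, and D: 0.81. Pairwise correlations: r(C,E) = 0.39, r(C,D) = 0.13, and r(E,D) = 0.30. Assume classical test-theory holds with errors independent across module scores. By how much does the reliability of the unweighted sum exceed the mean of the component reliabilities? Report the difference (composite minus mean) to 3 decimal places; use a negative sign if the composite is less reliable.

0.111

Var(sum) = 3 + 1.64 = 4.64; true-score variance = 2.06 + 1.64 = 3.7; composite reliability = 0.7974.
Mean component reliability = 0.6867.
Difference = 0.7974 − 0.6867 = 0.111.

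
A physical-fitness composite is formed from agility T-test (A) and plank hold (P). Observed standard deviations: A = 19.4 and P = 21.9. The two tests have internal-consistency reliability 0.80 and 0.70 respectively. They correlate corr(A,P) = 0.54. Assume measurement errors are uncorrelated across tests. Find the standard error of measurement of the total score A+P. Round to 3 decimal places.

Var(total) = 855.97 + 458.849 = 1314.82.
True-score variance = 636.815 + 458.849 = 1095.66, so reliability = 0.8333.
Error variance = 1314.82 − 1095.66 = 219.155; SEM = √219.155 = 14.804.

14.804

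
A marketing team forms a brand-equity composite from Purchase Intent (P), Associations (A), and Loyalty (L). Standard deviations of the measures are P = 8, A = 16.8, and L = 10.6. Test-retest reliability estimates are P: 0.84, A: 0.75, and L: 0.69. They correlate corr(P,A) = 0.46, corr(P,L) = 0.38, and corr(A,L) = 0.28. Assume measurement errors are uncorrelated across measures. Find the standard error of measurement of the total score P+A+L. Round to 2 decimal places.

10.75

Var(total) = 458.6 + 287.821 = 746.421.
True-score variance = 342.968 + 287.821 = 630.789, so reliability = 0.8451.
Error variance = 746.421 − 630.789 = 115.632; SEM = √115.632 = 10.75.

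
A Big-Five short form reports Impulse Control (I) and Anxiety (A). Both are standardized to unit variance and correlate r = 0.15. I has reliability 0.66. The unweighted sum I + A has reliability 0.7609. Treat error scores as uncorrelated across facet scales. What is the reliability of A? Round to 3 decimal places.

0.790

Var(I+A) = 2 + 2·0.15 = 2.300.
True-score variance = ρ_I + ρ_A + 2·0.15, so 0.7609 = (0.66 + ρ_A + 0.30) / 2.300.
ρ_A = 0.7609·2.300 − 0.66 − 0.30 = 0.790.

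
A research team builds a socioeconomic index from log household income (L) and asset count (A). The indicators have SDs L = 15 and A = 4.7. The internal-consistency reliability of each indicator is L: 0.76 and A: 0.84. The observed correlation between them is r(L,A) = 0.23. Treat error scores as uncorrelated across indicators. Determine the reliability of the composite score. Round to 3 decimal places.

0.794

Var(L+A) = 15² + 4.7² + 2·[15·4.7·0.23] = 247.09 + 32.43 = 279.52.
With uncorrelated errors the cross-covariances are all true-score covariance, so they carry over unchanged; only the diagonal terms shrink to ρᵢσᵢ².
True-score variance = [15²·0.76 + 4.7²·0.84] + 32.43 = 189.556 + 32.43 = 221.986.
Reliability = 221.986 / 279.52 = 0.794.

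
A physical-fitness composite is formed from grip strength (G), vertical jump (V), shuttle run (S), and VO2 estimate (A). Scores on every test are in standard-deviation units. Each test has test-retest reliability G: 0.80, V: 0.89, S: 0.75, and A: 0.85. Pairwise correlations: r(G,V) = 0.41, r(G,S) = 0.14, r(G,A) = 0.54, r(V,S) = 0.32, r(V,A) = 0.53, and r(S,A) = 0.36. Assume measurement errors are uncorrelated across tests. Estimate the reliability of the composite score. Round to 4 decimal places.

0.9174

Var(G+V+S+A) = 4 + 2·[0.41 + 0.14 + 0.54 + 0.32 + 0.53 + 0.36] = 4 + 4.6 = 8.6.
Under uncorrelated errors the observed covariances equal the true-score covariances, so only the own-variance terms attenuate.
True-score variance = [0.80 + 0.89 + 0.75 + 0.85] + 4.6 = 3.29 + 4.6 = 7.89.
Reliability = 7.89 / 8.6 = 0.9174.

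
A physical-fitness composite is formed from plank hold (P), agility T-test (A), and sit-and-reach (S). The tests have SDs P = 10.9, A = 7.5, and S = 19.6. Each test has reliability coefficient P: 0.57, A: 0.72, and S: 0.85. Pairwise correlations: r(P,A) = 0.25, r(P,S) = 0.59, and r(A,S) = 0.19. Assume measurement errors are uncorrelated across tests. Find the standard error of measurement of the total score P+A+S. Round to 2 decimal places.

Var(total) = 559.22 + 348.83 = 908.05.
True-score variance = 434.758 + 348.83 = 783.588, so reliability = 0.8629.
Error variance = 908.05 − 783.588 = 124.462; SEM = √124.462 = 11.16.

11.16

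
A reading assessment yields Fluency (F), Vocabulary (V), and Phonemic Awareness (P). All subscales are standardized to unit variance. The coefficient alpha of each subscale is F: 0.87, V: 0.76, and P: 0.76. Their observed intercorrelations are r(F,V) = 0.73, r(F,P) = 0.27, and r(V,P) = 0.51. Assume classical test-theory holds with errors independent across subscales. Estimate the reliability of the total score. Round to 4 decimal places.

0.8987

Var(F+V+P) = 3 + 2·[0.73 + 0.27 + 0.51] = 3 + 3.02 = 6.02.
With uncorrelated errors the cross-covariances are all true-score covariance, so they carry over unchanged; only the diagonal terms shrink to ρᵢσᵢ².
True-score variance = [0.87 + 0.76 + 0.76] + 3.02 = 2.39 + 3.02 = 5.41.
Reliability = 5.41 / 6.02 = 0.8987.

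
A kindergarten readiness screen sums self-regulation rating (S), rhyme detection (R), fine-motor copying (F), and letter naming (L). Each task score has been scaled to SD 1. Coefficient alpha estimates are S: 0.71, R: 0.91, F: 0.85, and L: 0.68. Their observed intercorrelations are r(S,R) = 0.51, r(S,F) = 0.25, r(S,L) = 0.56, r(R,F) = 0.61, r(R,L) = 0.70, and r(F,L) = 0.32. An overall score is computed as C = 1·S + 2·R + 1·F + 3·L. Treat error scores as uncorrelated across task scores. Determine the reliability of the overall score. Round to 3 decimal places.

Var(C) = 1 + 2² + 1 + 3² + 2·[2·0.51 + 0.25 + 3·0.56 + 2·0.61 + 6·0.70 + 3·0.32] = 15 + 18.66 = 33.66.
With uncorrelated errors the cross-covariances are all true-score covariance, so they carry over unchanged; only the diagonal terms shrink to ρᵢσᵢ².
True-score variance = [0.71 + 2²·0.91 + 0.85 + 3²·0.68] + 18.66 = 11.32 + 18.66 = 29.98.
Reliability = 29.98 / 33.66 = 0.891.

0.891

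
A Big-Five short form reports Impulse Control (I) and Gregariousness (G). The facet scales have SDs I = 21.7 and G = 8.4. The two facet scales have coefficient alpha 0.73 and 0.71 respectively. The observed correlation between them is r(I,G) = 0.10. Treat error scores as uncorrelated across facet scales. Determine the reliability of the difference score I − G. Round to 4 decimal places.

Var(I−G) = 21.7² + 8.4² − 2·21.7·8.4·0.10 = 541.45 − 36.456 = 504.994.
Because errors are independent across components, Cov(Tᵢ,Tⱼ) = Cov(Xᵢ,Xⱼ); the off-diagonal part of the true-score variance is the same as above.
True-score variance = [21.7²·0.73 + 8.4²·0.71] − 36.456 = 393.847 − 36.456 = 357.391.
Reliability = 357.391 / 504.994 = 0.7077.

0.7077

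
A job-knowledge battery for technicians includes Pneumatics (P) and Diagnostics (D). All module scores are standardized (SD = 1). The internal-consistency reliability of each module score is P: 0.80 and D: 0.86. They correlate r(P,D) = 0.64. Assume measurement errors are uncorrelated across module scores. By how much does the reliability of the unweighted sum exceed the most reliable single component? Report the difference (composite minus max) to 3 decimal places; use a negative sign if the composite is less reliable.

Var(sum) = 2 + 1.28 = 3.28; true-score variance = 1.66 + 1.28 = 2.94; composite reliability = 0.8963.
Max component reliability = 0.8600.
Difference = 0.8963 − 0.8600 = 0.036.

0.036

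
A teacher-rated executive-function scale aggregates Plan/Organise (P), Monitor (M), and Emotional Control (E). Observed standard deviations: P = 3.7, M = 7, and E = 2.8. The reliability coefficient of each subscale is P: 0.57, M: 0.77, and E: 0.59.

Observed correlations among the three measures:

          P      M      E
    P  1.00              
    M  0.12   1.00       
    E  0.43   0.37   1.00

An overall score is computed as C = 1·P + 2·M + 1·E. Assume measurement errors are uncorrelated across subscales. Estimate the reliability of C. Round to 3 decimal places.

Var(C) = 3.7² + 2²·7² + 2.8² + 2·[2·3.7·7·0.12 + 3.7·2.8·0.43 + 2·7·2.8·0.37] = 217.53 + 50.3496 = 267.88.
Because errors are independent across components, Cov(Tᵢ,Tⱼ) = Cov(Xᵢ,Xⱼ); the off-diagonal part of the true-score variance is the same as above.
True-score variance = [3.7²·0.57 + 2²·7²·0.77 + 2.8²·0.59] + 50.3496 = 163.349 + 50.3496 = 213.699.
Reliability = 213.699 / 267.88 = 0.798.

0.798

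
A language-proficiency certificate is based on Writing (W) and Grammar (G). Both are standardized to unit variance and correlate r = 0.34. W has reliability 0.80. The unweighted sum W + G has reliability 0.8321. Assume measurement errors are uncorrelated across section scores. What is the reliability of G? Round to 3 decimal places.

0.750

Var(W+G) = 2 + 2·0.34 = 2.680.
True-score variance = ρ_W + ρ_G + 2·0.34, so 0.8321 = (0.80 + ρ_G + 0.68) / 2.680.
ρ_G = 0.8321·2.680 − 0.80 − 0.68 = 0.750.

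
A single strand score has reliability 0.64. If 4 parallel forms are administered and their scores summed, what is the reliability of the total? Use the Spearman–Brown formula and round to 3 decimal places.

0.877

ρ_k = kρ / (1 + (k−1)ρ) = 4·0.64 / (1 + 3·0.64) = 2.560 / 2.920 = 0.877.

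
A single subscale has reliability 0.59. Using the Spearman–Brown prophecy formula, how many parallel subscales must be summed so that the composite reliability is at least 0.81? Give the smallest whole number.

3

k ≥ ρ*(1−ρ₁)/(ρ₁(1−ρ*)) = 0.81·0.41 / (0.59·0.19) = 2.963.
Smallest integer k = 3.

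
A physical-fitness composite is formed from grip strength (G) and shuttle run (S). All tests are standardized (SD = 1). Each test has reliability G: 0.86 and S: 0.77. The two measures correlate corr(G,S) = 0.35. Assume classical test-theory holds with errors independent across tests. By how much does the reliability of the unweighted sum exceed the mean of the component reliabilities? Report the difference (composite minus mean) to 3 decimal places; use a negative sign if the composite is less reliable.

Var(sum) = 2 + 0.7 = 2.7; true-score variance = 1.63 + 0.7 = 2.33; composite reliability = 0.8630.
Mean component reliability = 0.8150.
Difference = 0.8630 − 0.8150 = 0.048.

0.048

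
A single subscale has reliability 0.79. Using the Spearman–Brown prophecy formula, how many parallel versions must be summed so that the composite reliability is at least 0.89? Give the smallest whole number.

k ≥ ρ*(1−ρ₁)/(ρ₁(1−ρ*)) = 0.89·0.21 / (0.79·0.11) = 2.151.
Smallest integer k = 3.

3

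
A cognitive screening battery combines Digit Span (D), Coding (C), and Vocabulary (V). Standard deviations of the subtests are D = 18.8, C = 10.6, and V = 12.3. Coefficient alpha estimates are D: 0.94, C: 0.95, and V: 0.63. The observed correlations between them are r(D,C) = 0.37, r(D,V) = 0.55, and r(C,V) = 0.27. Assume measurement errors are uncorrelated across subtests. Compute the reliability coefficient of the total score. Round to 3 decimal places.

Var(D+C+V) = 18.8² + 10.6² + 12.3² + 2·[18.8·10.6·0.37 + 18.8·12.3·0.55 + 10.6·12.3·0.27] = 617.09 + 472.236 = 1089.33.
Under uncorrelated errors the observed covariances equal the true-score covariances, so only the own-variance terms attenuate.
True-score variance = [18.8²·0.94 + 10.6²·0.95 + 12.3²·0.63] + 472.236 = 534.288 + 472.236 = 1006.52.
Reliability = 1006.52 / 1089.33 = 0.924.

0.924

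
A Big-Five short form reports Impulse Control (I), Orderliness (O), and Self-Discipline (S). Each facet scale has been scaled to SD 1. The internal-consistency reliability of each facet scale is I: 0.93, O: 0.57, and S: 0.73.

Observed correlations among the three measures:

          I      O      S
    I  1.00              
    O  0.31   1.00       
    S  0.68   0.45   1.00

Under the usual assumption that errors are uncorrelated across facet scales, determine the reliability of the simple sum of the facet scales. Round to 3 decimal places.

0.869

Var(I+O+S) = 3 + 2·[0.31 + 0.68 + 0.45] = 3 + 2.88 = 5.88.
Because errors are independent across components, Cov(Tᵢ,Tⱼ) = Cov(Xᵢ,Xⱼ); the off-diagonal part of the true-score variance is the same as above.
True-score variance = [0.93 + 0.57 + 0.73] + 2.88 = 2.23 + 2.88 = 5.11.
Reliability = 5.11 / 5.88 = 0.869.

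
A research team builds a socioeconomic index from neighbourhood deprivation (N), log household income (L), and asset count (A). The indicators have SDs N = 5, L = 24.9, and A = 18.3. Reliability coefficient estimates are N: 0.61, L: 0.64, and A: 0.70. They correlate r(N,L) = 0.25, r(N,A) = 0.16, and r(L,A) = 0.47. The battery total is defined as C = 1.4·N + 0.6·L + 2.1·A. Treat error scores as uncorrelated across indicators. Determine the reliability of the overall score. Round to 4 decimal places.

0.7765

Var(C) = 1.4²·5² + 0.6²·24.9² + 2.1²·18.3² + 2·[0.84·5·24.9·0.25 + 2.94·5·18.3·0.16 + 1.26·24.9·18.3·0.47] = 1749.07 + 678.069 = 2427.14.
Because errors are independent across components, Cov(Tᵢ,Tⱼ) = Cov(Xᵢ,Xⱼ); the off-diagonal part of the true-score variance is the same as above.
True-score variance = [1.4²·5²·0.61 + 0.6²·24.9²·0.64 + 2.1²·18.3²·0.70] + 678.069 = 1206.55 + 678.069 = 1884.61.
Reliability = 1884.61 / 2427.14 = 0.7765.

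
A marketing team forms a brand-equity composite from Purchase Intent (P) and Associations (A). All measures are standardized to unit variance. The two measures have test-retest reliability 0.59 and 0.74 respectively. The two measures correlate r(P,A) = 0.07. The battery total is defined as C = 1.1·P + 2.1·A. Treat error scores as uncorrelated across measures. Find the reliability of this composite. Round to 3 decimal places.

Var(C) = 1.1² + 2.1² + 2·[2.31·0.07] = 5.62 + 0.3234 = 5.9434.
Because errors are independent across components, Cov(Tᵢ,Tⱼ) = Cov(Xᵢ,Xⱼ); the off-diagonal part of the true-score variance is the same as above.
True-score variance = [1.1²·0.59 + 2.1²·0.74] + 0.3234 = 3.9773 + 0.3234 = 4.3007.
Reliability = 4.3007 / 5.9434 = 0.724.

0.724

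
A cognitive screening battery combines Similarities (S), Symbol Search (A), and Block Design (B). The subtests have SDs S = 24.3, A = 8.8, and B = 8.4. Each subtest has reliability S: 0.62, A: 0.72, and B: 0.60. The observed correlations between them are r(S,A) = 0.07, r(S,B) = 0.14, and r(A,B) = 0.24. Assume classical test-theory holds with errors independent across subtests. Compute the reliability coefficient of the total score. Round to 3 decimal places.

Var(S+A+B) = 24.3² + 8.8² + 8.4² + 2·[24.3·8.8·0.07 + 24.3·8.4·0.14 + 8.8·8.4·0.24] = 738.49 + 122.573 = 861.063.
Because errors are independent across components, Cov(Tᵢ,Tⱼ) = Cov(Xᵢ,Xⱼ); the off-diagonal part of the true-score variance is the same as above.
True-score variance = [24.3²·0.62 + 8.8²·0.72 + 8.4²·0.60] + 122.573 = 464.197 + 122.573 = 586.769.
Reliability = 586.769 / 861.063 = 0.681.

0.681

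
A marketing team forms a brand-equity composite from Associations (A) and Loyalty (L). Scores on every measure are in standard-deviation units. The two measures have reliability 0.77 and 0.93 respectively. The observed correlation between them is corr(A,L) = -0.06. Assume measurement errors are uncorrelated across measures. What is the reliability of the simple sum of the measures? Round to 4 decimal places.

Var(A+L) = 2 + 2·[(-0.06)] = 2 − 0.12 = 1.88.
Because errors are independent across components, Cov(Tᵢ,Tⱼ) = Cov(Xᵢ,Xⱼ); the off-diagonal part of the true-score variance is the same as above.
True-score variance = [0.77 + 0.93] − 0.12 = 1.7 − 0.12 = 1.58.
Reliability = 1.58 / 1.88 = 0.8404.

0.8404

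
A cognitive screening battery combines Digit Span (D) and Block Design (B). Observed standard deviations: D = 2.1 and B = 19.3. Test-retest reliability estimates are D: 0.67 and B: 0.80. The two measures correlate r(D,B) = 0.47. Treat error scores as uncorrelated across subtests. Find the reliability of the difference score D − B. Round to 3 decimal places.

0.776

Var(D−B) = 2.1² + 19.3² − 2·2.1·19.3·0.47 = 376.9 − 38.0982 = 338.802.
With uncorrelated errors the cross-covariances are all true-score covariance, so they carry over unchanged; only the diagonal terms shrink to ρᵢσᵢ².
True-score variance = [2.1²·0.67 + 19.3²·0.80] − 38.0982 = 300.947 − 38.0982 = 262.849.
Reliability = 262.849 / 338.802 = 0.776.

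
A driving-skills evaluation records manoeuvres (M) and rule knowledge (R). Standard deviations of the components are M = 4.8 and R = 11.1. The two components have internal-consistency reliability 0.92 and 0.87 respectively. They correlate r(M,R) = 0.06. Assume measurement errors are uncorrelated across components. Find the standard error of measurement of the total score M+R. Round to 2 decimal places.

Var(total) = 146.25 + 6.3936 = 152.644.
True-score variance = 128.389 + 6.3936 = 134.783, so reliability = 0.8830.
Error variance = 152.644 − 134.783 = 17.8605; SEM = √17.8605 = 4.23.

4.23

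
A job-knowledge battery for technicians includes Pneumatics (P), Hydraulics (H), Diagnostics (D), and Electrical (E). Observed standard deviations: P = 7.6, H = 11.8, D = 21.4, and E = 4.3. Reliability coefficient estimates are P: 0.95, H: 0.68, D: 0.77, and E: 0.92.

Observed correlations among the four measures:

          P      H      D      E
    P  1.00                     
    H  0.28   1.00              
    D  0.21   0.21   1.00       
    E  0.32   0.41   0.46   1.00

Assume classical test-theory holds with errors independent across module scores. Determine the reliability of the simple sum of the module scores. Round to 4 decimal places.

0.8524

Var(P+H+D+E) = 7.6² + 11.8² + 21.4² + 4.3² + 2·[7.6·11.8·0.28 + 7.6·21.4·0.21 + 7.6·4.3·0.32 + 11.8·21.4·0.21 + 11.8·4.3·0.41 + 21.4·4.3·0.46] = 673.45 + 371.768 = 1045.22.
With uncorrelated errors the cross-covariances are all true-score covariance, so they carry over unchanged; only the diagonal terms shrink to ρᵢσᵢ².
True-score variance = [7.6²·0.95 + 11.8²·0.68 + 21.4²·0.77 + 4.3²·0.92] + 371.768 = 519.195 + 371.768 = 890.964.
Reliability = 890.964 / 1045.22 = 0.8524.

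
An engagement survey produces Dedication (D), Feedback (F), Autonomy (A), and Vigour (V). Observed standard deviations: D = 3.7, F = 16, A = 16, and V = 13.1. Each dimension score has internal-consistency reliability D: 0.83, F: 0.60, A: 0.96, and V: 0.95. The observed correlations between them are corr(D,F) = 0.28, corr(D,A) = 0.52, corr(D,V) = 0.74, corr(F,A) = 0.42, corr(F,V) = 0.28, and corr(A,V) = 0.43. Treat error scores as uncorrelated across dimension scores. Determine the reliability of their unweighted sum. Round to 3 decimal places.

0.910

Var(D+F+A+V) = 3.7² + 16² + 16² + 13.1² + 2·[3.7·16·0.28 + 3.7·16·0.52 + 3.7·13.1·0.74 + 16·16·0.42 + 16·13.1·0.28 + 16·13.1·0.43] = 697.3 + 679.128 = 1376.43.
Because errors are independent across components, Cov(Tᵢ,Tⱼ) = Cov(Xᵢ,Xⱼ); the off-diagonal part of the true-score variance is the same as above.
True-score variance = [3.7²·0.83 + 16²·0.60 + 16²·0.96 + 13.1²·0.95] + 679.128 = 573.752 + 679.128 = 1252.88.
Reliability = 1252.88 / 1376.43 = 0.910.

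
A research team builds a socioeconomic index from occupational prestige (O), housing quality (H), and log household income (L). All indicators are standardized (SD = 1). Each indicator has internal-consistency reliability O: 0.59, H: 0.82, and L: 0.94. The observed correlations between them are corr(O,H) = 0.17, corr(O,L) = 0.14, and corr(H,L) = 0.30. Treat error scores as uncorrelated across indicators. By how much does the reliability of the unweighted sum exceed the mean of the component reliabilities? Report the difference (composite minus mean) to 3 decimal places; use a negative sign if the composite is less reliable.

0.063

Var(sum) = 3 + 1.22 = 4.22; true-score variance = 2.35 + 1.22 = 3.57; composite reliability = 0.8460.
Mean component reliability = 0.7833.
Difference = 0.8460 − 0.7833 = 0.063.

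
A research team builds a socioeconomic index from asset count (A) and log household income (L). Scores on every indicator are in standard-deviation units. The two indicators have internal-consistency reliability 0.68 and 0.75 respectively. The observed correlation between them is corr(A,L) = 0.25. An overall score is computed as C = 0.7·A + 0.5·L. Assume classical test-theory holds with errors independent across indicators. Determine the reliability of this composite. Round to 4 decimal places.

0.7603

Var(C) = 0.7² + 0.5² + 2·[0.35·0.25] = 0.74 + 0.175 = 0.915.
Because errors are independent across components, Cov(Tᵢ,Tⱼ) = Cov(Xᵢ,Xⱼ); the off-diagonal part of the true-score variance is the same as above.
True-score variance = [0.7²·0.68 + 0.5²·0.75] + 0.175 = 0.5207 + 0.175 = 0.6957.
Reliability = 0.6957 / 0.915 = 0.7603.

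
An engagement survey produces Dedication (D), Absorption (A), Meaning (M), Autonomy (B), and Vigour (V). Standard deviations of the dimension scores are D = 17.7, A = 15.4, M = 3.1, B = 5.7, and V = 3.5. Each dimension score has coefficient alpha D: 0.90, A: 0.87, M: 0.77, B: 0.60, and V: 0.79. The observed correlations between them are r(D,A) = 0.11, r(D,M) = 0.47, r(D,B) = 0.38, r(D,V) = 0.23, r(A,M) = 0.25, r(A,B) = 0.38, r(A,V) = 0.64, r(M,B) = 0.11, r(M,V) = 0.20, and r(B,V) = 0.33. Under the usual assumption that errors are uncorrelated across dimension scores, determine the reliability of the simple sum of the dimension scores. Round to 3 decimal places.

0.920

Var(D+A+M+B+V) = 17.7² + 15.4² + 3.1² + 5.7² + 3.5² + 2·[17.7·15.4·0.11 + 17.7·3.1·0.47 + 17.7·5.7·0.38 + 17.7·3.5·0.23 + 15.4·3.1·0.25 + 15.4·5.7·0.38 + 15.4·3.5·0.64 + 3.1·5.7·0.11 + 3.1·3.5·0.20 + 5.7·3.5·0.33] = 604.8 + 397.688 = 1002.49.
Because errors are independent across components, Cov(Tᵢ,Tⱼ) = Cov(Xᵢ,Xⱼ); the off-diagonal part of the true-score variance is the same as above.
True-score variance = [17.7²·0.90 + 15.4²·0.87 + 3.1²·0.77 + 5.7²·0.60 + 3.5²·0.79] + 397.688 = 524.861 + 397.688 = 922.549.
Reliability = 922.549 / 1002.49 = 0.920.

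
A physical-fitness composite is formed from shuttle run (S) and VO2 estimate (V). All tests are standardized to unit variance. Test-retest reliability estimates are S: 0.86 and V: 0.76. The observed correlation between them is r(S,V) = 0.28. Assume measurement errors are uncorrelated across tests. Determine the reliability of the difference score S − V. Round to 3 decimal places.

Var(S−V) = 1 + 1 − 2·0.28 = 2 − 0.56 = 1.44.
Under uncorrelated errors the observed covariances equal the true-score covariances, so only the own-variance terms attenuate.
True-score variance = [0.86 + 0.76] − 0.56 = 1.62 − 0.56 = 1.06.
Reliability = 1.06 / 1.44 = 0.736.

0.736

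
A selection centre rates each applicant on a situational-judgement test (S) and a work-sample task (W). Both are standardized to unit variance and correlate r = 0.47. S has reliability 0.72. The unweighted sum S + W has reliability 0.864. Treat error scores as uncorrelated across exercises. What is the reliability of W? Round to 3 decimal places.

Var(S+W) = 2 + 2·0.47 = 2.940.
True-score variance = ρ_S + ρ_W + 2·0.47, so 0.864 = (0.72 + ρ_W + 0.94) / 2.940.
ρ_W = 0.864·2.940 − 0.72 − 0.94 = 0.880.

0.880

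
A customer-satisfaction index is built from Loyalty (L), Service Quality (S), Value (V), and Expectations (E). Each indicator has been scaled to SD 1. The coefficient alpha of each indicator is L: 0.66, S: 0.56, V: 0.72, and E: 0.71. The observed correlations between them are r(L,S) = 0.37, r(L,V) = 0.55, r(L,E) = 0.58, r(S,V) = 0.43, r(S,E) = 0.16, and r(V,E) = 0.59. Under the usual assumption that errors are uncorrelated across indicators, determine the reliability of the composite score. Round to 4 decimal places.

0.8558

Var(L+S+V+E) = 4 + 2·[0.37 + 0.55 + 0.58 + 0.43 + 0.16 + 0.59] = 4 + 5.36 = 9.36.
Under uncorrelated errors the observed covariances equal the true-score covariances, so only the own-variance terms attenuate.
True-score variance = [0.66 + 0.56 + 0.72 + 0.71] + 5.36 = 2.65 + 5.36 = 8.01.
Reliability = 8.01 / 9.36 = 0.8558.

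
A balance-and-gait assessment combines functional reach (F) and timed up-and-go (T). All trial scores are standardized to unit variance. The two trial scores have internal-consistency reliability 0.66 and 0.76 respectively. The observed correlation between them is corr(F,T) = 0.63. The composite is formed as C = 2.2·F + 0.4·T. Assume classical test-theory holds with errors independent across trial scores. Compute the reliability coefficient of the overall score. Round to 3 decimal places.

0.724

Var(C) = 2.2² + 0.4² + 2·[0.88·0.63] = 5 + 1.1088 = 6.1088.
Because errors are independent across components, Cov(Tᵢ,Tⱼ) = Cov(Xᵢ,Xⱼ); the off-diagonal part of the true-score variance is the same as above.
True-score variance = [2.2²·0.66 + 0.4²·0.76] + 1.1088 = 3.316 + 1.1088 = 4.4248.
Reliability = 4.4248 / 6.1088 = 0.724.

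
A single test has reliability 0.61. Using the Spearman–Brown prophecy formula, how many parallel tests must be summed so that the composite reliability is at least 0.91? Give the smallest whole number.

k ≥ ρ*(1−ρ₁)/(ρ₁(1−ρ*)) = 0.91·0.39 / (0.61·0.09) = 6.464.
Smallest integer k = 7.

7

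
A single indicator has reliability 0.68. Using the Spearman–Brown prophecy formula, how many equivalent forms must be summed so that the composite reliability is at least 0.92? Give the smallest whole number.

6

k ≥ ρ*(1−ρ₁)/(ρ₁(1−ρ*)) = 0.92·0.32 / (0.68·0.08) = 5.412.
Smallest integer k = 6.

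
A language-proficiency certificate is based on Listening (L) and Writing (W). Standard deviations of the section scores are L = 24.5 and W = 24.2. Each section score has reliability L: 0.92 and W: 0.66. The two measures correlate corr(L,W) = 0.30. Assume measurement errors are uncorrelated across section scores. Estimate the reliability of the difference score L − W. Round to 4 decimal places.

0.7023

Var(L−W) = 24.5² + 24.2² − 2·24.5·24.2·0.30 = 1185.89 − 355.74 = 830.15.
Under uncorrelated errors the observed covariances equal the true-score covariances, so only the own-variance terms attenuate.
True-score variance = [24.5²·0.92 + 24.2²·0.66] − 355.74 = 938.752 − 355.74 = 583.012.
Reliability = 583.012 / 830.15 = 0.7023.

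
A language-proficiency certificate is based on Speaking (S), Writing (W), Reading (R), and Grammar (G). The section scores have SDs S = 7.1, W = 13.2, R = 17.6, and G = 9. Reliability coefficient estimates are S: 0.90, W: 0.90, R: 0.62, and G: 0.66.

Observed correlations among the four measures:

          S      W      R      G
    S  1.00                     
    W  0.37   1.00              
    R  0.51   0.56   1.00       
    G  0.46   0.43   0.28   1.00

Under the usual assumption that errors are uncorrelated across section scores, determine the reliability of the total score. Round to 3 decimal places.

0.873

Var(S+W+R+G) = 7.1² + 13.2² + 17.6² + 9² + 2·[7.1·13.2·0.37 + 7.1·17.6·0.51 + 7.1·9·0.46 + 13.2·17.6·0.56 + 13.2·9·0.43 + 17.6·9·0.28] = 615.41 + 706.67 = 1322.08.
Under uncorrelated errors the observed covariances equal the true-score covariances, so only the own-variance terms attenuate.
True-score variance = [7.1²·0.90 + 13.2²·0.90 + 17.6²·0.62 + 9²·0.66] + 706.67 = 447.696 + 706.67 = 1154.37.
Reliability = 1154.37 / 1322.08 = 0.873.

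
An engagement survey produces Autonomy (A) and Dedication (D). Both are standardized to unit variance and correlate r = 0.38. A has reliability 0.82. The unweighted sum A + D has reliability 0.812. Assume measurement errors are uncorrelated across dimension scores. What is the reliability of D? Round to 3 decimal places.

0.661

Var(A+D) = 2 + 2·0.38 = 2.760.
True-score variance = ρ_A + ρ_D + 2·0.38, so 0.812 = (0.82 + ρ_D + 0.76) / 2.760.
ρ_D = 0.812·2.760 − 0.82 − 0.76 = 0.661.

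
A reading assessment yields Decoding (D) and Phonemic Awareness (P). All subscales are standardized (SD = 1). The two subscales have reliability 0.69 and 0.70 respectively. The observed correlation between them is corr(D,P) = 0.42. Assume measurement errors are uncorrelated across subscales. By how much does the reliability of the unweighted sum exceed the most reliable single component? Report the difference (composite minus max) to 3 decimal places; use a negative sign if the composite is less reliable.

Var(sum) = 2 + 0.84 = 2.84; true-score variance = 1.39 + 0.84 = 2.23; composite reliability = 0.7852.
Max component reliability = 0.7000.
Difference = 0.7852 − 0.7000 = 0.085.

0.085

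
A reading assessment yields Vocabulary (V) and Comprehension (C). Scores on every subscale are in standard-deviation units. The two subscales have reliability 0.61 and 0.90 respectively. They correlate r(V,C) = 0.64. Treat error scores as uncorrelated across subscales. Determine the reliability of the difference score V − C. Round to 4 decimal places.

0.3194

Var(V−C) = 1 + 1 − 2·0.64 = 2 − 1.28 = 0.72.
Because errors are independent across components, Cov(Tᵢ,Tⱼ) = Cov(Xᵢ,Xⱼ); the off-diagonal part of the true-score variance is the same as above.
True-score variance = [0.61 + 0.90] − 1.28 = 1.51 − 1.28 = 0.23.
Reliability = 0.23 / 0.72 = 0.3194.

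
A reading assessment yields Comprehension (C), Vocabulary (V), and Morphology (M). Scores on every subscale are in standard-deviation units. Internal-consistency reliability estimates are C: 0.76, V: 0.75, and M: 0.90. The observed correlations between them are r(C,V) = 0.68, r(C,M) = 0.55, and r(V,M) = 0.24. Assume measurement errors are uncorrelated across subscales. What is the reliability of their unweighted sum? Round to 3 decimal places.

0.901

Var(C+V+M) = 3 + 2·[0.68 + 0.55 + 0.24] = 3 + 2.94 = 5.94.
Under uncorrelated errors the observed covariances equal the true-score covariances, so only the own-variance terms attenuate.
True-score variance = [0.76 + 0.75 + 0.90] + 2.94 = 2.41 + 2.94 = 5.35.
Reliability = 5.35 / 5.94 = 0.901.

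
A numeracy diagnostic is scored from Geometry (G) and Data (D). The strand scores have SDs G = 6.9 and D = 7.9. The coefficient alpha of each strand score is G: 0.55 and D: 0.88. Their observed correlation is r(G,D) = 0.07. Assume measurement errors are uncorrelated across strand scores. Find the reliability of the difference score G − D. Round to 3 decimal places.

0.718

Var(G−D) = 6.9² + 7.9² − 2·6.9·7.9·0.07 = 110.02 − 7.6314 = 102.389.
Because errors are independent across components, Cov(Tᵢ,Tⱼ) = Cov(Xᵢ,Xⱼ); the off-diagonal part of the true-score variance is the same as above.
True-score variance = [6.9²·0.55 + 7.9²·0.88] − 7.6314 = 81.1063 − 7.6314 = 73.4749.
Reliability = 73.4749 / 102.389 = 0.718.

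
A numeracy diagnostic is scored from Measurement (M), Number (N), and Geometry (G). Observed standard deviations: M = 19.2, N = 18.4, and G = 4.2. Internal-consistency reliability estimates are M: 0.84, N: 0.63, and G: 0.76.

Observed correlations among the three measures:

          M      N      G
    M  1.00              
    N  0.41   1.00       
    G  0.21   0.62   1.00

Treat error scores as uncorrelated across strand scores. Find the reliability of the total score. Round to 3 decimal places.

0.835

Var(M+N+G) = 19.2² + 18.4² + 4.2² + 2·[19.2·18.4·0.41 + 19.2·4.2·0.21 + 18.4·4.2·0.62] = 724.84 + 419.386 = 1144.23.
With uncorrelated errors the cross-covariances are all true-score covariance, so they carry over unchanged; only the diagonal terms shrink to ρᵢσᵢ².
True-score variance = [19.2²·0.84 + 18.4²·0.63 + 4.2²·0.76] + 419.386 = 536.357 + 419.386 = 955.742.
Reliability = 955.742 / 1144.23 = 0.835.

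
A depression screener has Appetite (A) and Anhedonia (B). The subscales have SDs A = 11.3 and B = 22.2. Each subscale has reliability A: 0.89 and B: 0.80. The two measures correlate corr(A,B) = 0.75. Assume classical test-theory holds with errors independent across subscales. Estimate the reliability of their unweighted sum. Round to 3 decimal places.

0.887

Var(A+B) = 11.3² + 22.2² + 2·[11.3·22.2·0.75] = 620.53 + 376.29 = 996.82.
Under uncorrelated errors the observed covariances equal the true-score covariances, so only the own-variance terms attenuate.
True-score variance = [11.3²·0.89 + 22.2²·0.80] + 376.29 = 507.916 + 376.29 = 884.206.
Reliability = 884.206 / 996.82 = 0.887.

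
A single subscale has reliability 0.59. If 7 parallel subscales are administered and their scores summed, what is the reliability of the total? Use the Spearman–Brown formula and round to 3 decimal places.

0.910

ρ_k = kρ / (1 + (k−1)ρ) = 7·0.59 / (1 + 6·0.59) = 4.130 / 4.540 = 0.910.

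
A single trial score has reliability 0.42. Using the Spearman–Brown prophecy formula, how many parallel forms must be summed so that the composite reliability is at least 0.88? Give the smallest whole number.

11

k ≥ ρ*(1−ρ₁)/(ρ₁(1−ρ*)) = 0.88·0.58 / (0.42·0.12) = 10.127.
Smallest integer k = 11.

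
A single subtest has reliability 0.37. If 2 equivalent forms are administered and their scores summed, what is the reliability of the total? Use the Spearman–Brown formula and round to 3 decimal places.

ρ_k = kρ / (1 + (k−1)ρ) = 2·0.37 / (1 + 1·0.37) = 0.740 / 1.370 = 0.540.

0.540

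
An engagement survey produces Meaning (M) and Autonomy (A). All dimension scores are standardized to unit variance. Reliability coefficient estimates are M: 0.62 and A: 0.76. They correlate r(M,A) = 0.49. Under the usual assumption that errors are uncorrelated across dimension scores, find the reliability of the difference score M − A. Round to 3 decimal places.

Var(M−A) = 1 + 1 − 2·0.49 = 2 − 0.98 = 1.02.
Because errors are independent across components, Cov(Tᵢ,Tⱼ) = Cov(Xᵢ,Xⱼ); the off-diagonal part of the true-score variance is the same as above.
True-score variance = [0.62 + 0.76] − 0.98 = 1.38 − 0.98 = 0.4.
Reliability = 0.4 / 1.02 = 0.392.

0.392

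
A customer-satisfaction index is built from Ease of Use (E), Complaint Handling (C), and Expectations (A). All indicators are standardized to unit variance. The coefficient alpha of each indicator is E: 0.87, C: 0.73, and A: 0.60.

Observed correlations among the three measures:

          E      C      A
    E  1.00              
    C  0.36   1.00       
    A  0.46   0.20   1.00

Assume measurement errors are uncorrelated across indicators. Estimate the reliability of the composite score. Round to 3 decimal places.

0.841

Var(E+C+A) = 3 + 2·[0.36 + 0.46 + 0.20] = 3 + 2.04 = 5.04.
With uncorrelated errors the cross-covariances are all true-score covariance, so they carry over unchanged; only the diagonal terms shrink to ρᵢσᵢ².
True-score variance = [0.87 + 0.73 + 0.60] + 2.04 = 2.2 + 2.04 = 4.24.
Reliability = 4.24 / 5.04 = 0.841.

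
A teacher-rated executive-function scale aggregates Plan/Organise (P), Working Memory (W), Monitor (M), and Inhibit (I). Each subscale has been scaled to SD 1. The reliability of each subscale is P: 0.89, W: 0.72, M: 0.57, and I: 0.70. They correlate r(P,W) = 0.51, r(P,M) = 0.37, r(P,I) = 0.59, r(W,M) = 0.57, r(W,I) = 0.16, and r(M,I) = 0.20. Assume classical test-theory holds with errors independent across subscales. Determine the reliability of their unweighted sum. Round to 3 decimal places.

Var(P+W+M+I) = 4 + 2·[0.51 + 0.37 + 0.59 + 0.57 + 0.16 + 0.20] = 4 + 4.8 = 8.8.
With uncorrelated errors the cross-covariances are all true-score covariance, so they carry over unchanged; only the diagonal terms shrink to ρᵢσᵢ².
True-score variance = [0.89 + 0.72 + 0.57 + 0.70] + 4.8 = 2.88 + 4.8 = 7.68.
Reliability = 7.68 / 8.8 = 0.873.

0.873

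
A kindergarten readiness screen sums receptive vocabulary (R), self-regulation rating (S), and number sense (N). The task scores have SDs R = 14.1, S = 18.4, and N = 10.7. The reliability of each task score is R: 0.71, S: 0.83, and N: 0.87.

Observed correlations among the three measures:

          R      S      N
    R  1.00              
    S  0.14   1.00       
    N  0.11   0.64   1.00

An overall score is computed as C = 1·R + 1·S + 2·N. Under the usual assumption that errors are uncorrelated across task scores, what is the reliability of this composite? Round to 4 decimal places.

0.8933

Var(C) = 14.1² + 18.4² + 2²·10.7² + 2·[14.1·18.4·0.14 + 2·14.1·10.7·0.11 + 2·18.4·10.7·0.64] = 995.33 + 643.039 = 1638.37.
Under uncorrelated errors the observed covariances equal the true-score covariances, so only the own-variance terms attenuate.
True-score variance = [14.1²·0.71 + 18.4²·0.83 + 2²·10.7²·0.87] + 643.039 = 820.585 + 643.039 = 1463.62.
Reliability = 1463.62 / 1638.37 = 0.8933.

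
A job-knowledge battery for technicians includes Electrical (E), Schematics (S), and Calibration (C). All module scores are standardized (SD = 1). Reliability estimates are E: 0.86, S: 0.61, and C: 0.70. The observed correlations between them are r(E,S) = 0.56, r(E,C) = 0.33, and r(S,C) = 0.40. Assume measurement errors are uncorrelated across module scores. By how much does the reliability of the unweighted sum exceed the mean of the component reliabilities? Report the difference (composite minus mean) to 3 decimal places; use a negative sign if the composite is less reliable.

0.128

Var(sum) = 3 + 2.58 = 5.58; true-score variance = 2.17 + 2.58 = 4.75; composite reliability = 0.8513.
Mean component reliability = 0.7233.
Difference = 0.8513 − 0.7233 = 0.128.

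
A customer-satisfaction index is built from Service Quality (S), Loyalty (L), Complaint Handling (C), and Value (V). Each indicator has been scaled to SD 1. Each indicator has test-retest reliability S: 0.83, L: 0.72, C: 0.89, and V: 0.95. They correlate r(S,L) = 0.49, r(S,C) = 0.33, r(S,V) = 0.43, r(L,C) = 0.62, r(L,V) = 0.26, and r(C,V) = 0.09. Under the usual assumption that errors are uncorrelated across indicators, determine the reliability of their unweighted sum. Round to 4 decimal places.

Var(S+L+C+V) = 4 + 2·[0.49 + 0.33 + 0.43 + 0.62 + 0.26 + 0.09] = 4 + 4.44 = 8.44.
Because errors are independent across components, Cov(Tᵢ,Tⱼ) = Cov(Xᵢ,Xⱼ); the off-diagonal part of the true-score variance is the same as above.
True-score variance = [0.83 + 0.72 + 0.89 + 0.95] + 4.44 = 3.39 + 4.44 = 7.83.
Reliability = 7.83 / 8.44 = 0.9277.

0.9277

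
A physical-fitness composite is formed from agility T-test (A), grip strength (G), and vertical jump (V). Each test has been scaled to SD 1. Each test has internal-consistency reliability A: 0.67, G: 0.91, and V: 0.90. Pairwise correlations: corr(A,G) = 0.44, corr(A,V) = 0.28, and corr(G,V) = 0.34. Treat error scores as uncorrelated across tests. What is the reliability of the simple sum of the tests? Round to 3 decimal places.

Var(A+G+V) = 3 + 2·[0.44 + 0.28 + 0.34] = 3 + 2.12 = 5.12.
Because errors are independent across components, Cov(Tᵢ,Tⱼ) = Cov(Xᵢ,Xⱼ); the off-diagonal part of the true-score variance is the same as above.
True-score variance = [0.67 + 0.91 + 0.90] + 2.12 = 2.48 + 2.12 = 4.6.
Reliability = 4.6 / 5.12 = 0.898.

0.898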